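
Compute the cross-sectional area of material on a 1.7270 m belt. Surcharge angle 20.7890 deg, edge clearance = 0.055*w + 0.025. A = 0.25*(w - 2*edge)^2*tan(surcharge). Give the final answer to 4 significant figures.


edge = 0.055*1.7270 + 0.025 = 0.119985 m
ew = 1.7270 - 2*0.119985 = 1.48703 m
A = 0.25 * 1.48703^2 * tan(20.7890 deg)
A = 0.2099 m^2


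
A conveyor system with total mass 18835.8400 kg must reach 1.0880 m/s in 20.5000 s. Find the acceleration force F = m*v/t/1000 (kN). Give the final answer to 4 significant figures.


F = 18835.8400 * 1.0880 / 20.5000 / 1000
F = 0.9997 kN


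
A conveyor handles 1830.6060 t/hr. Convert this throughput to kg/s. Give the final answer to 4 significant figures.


m_dot = 1830.6060 * 1000 / 3600
m_dot = 508.5 kg/s


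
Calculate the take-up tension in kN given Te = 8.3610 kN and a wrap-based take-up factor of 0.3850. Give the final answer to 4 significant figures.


T_tu = 8.3610 * 0.3850
T_tu = 3.219 kN


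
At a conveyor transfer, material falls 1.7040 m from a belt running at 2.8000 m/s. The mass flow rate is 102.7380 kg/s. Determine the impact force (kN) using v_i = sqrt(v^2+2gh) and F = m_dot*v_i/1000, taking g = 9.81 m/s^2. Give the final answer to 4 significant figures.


v_i = sqrt(2.8000^2 + 2*9.81*1.7040) = 6.42437 m/s
F = 102.7380 * 6.42437 / 1000
F = 0.6600 kN


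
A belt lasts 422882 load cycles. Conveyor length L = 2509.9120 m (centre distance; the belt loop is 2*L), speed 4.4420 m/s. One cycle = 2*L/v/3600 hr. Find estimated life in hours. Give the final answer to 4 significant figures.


cycle_time = 2 * 2509.9120 / 4.4420 / 3600 = 0.313912 hr
life = 422882 * 0.313912 = 132700 hours


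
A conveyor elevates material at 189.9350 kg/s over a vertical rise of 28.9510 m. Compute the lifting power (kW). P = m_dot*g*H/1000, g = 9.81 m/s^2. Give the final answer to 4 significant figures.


P = 189.9350 * 9.81 * 28.9510 / 1000
P = 53.94 kW


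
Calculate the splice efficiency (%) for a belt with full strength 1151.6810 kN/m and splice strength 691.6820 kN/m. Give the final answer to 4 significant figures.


Eff = 691.6820 / 1151.6810 * 100
Eff = 60.06 %


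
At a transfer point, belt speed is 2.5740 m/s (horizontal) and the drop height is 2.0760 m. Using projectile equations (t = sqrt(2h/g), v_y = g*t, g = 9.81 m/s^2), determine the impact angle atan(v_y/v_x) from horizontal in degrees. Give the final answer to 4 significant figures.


t = sqrt(2*2.0760/9.81) = 0.65057 s
v_y = 9.81 * 0.65057 = 6.38209 m/s
angle = atan(6.38209 / 2.5740) = 68.03 deg


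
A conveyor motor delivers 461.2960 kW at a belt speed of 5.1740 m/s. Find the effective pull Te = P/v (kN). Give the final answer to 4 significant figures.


Te = P / v = 461.2960 / 5.1740
Te = 89.16 kN


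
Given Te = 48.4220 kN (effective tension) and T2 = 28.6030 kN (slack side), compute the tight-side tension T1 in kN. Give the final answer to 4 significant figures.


T1 = Te + T2 = 48.4220 + 28.6030
T1 = 77.03 kN


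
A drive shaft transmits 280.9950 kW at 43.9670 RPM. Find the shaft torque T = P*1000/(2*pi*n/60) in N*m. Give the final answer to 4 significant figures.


omega = 2*pi*43.9670/60 = 4.60421 rad/s
T = 280.9950*1000 / 4.60421
T = 61030 N*m


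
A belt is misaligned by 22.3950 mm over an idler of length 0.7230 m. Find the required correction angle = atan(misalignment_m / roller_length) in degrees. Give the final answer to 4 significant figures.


misalign_m = 22.3950 / 1000 = 0.022395 m
angle = atan(0.022395 / 0.7230)
angle = 1.774 deg


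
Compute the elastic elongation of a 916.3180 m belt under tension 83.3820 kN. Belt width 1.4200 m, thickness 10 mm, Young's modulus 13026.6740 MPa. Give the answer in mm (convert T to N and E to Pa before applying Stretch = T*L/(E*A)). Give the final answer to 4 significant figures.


A = 1.4200 * 0.01 = 0.01420 m^2
Stretch = 83.3820*1000 * 916.3180 / (13026.6740e6 * 0.01420) * 1000
Stretch = 413.0 mm


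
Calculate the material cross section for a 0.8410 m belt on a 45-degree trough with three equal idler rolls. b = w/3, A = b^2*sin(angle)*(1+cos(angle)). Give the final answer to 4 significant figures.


b = 0.8410/3 = 0.280333 m
A = 0.280333^2 * sin(45 deg) * (1 + cos(45 deg))
A = 0.09486 m^2


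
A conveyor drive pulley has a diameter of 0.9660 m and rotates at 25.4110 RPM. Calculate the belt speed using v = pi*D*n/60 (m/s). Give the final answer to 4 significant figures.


v = pi * 0.9660 * 25.4110 / 60
v = 1.285 m/s


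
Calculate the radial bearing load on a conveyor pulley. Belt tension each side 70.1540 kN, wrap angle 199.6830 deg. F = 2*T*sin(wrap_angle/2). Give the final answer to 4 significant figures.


F = 2 * 70.1540 * sin(199.6830/2 deg)
F = 138.2 kN


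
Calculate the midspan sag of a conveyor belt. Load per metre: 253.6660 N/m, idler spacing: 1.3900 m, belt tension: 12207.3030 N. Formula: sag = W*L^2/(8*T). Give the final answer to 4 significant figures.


sag = 253.6660 * 1.3900^2 / (8 * 12207.3030)
sag = 0.005019 m


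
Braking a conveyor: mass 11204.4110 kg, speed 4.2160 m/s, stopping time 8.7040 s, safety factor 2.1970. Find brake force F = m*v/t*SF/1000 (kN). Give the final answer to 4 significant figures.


F = 11204.4110 * 4.2160 / 8.7040 * 2.1970 / 1000
F = 11.92 kN


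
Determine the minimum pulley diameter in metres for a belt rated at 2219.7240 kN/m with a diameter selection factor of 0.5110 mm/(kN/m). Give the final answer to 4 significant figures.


D = 2219.7240 * 0.5110 / 1000
D = 1.134 m


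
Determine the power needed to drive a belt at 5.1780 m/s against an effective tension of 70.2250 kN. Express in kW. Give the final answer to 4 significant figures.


P = Te * v = 70.2250 * 5.1780
P = 363.6 kW


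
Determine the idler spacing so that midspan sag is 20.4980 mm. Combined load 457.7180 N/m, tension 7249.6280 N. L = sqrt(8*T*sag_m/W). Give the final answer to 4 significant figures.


sag = 20.4980/1000 = 0.020498 m
L = sqrt(8 * 7249.6280 * 0.020498 / 457.7180)
L = 1.612 m


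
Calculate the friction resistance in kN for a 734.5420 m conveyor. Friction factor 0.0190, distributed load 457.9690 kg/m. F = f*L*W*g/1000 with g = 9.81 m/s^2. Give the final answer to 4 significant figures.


F = 0.0190 * 734.5420 * 457.9690 * 9.81 / 1000
F = 62.70 kN


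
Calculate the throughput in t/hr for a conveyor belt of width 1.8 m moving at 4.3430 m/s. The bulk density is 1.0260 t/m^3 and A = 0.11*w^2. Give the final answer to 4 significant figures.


A = 0.11 * 1.8^2 = 0.3564 m^2
C = 0.3564 * 4.3430 * 1.0260 * 3600
C = 5717 t/hr


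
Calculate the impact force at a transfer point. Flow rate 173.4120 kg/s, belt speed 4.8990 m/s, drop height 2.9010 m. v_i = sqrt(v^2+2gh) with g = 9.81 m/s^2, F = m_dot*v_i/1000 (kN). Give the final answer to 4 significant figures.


v_i = sqrt(4.8990^2 + 2*9.81*2.9010) = 8.99543 m/s
F = 173.4120 * 8.99543 / 1000
F = 1.560 kN


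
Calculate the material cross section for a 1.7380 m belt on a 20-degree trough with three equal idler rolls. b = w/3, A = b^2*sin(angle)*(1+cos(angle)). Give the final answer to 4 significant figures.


b = 1.7380/3 = 0.579333 m
A = 0.579333^2 * sin(20 deg) * (1 + cos(20 deg))
A = 0.2227 m^2


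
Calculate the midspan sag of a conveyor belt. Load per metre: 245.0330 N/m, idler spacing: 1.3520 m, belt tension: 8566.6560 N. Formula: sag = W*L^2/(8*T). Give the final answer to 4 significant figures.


sag = 245.0330 * 1.3520^2 / (8 * 8566.6560)
sag = 0.006535 m


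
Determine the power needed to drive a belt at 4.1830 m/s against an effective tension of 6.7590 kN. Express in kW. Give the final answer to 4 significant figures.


P = Te * v = 6.7590 * 4.1830
P = 28.27 kW


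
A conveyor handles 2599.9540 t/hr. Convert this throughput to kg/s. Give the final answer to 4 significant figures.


m_dot = 2599.9540 * 1000 / 3600
m_dot = 722.2 kg/s


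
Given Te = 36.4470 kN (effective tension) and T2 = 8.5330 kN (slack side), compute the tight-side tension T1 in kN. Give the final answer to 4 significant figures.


T1 = Te + T2 = 36.4470 + 8.5330
T1 = 44.98 kN


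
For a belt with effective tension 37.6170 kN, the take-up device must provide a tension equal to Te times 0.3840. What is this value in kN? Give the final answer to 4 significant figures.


T_tu = 37.6170 * 0.3840
T_tu = 14.44 kN


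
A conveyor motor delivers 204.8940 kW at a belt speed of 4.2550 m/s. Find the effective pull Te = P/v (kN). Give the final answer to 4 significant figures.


Te = P / v = 204.8940 / 4.2550
Te = 48.15 kN


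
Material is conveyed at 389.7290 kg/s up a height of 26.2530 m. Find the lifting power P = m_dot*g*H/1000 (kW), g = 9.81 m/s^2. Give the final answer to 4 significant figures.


P = 389.7290 * 9.81 * 26.2530 / 1000
P = 100.4 kW


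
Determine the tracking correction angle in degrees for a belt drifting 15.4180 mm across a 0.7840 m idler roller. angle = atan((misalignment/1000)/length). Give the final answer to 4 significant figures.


misalign_m = 15.4180 / 1000 = 0.015418 m
angle = atan(0.015418 / 0.7840)
angle = 1.127 deg


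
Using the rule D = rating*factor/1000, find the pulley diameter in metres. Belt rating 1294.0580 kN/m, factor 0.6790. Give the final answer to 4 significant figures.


D = 1294.0580 * 0.6790 / 1000
D = 0.8787 m


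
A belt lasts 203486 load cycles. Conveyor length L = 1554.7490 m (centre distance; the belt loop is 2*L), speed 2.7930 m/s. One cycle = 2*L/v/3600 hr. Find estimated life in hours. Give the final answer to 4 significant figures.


cycle_time = 2 * 1554.7490 / 2.7930 / 3600 = 0.309255 hr
life = 203486 * 0.309255 = 62930 hours


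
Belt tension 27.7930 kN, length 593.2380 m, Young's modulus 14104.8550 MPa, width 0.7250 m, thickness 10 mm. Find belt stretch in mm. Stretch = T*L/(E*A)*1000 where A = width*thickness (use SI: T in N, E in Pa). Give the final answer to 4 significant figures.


A = 0.7250 * 0.01 = 0.00725 m^2
Stretch = 27.7930*1000 * 593.2380 / (14104.8550e6 * 0.00725) * 1000
Stretch = 161.2 mm


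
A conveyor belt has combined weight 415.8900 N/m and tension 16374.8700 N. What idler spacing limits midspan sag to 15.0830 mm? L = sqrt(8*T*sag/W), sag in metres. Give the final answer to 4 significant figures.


sag = 15.0830/1000 = 0.015083 m
L = sqrt(8 * 16374.8700 * 0.015083 / 415.8900)
L = 2.180 m


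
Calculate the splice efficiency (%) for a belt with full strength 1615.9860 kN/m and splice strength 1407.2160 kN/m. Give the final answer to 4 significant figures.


Eff = 1407.2160 / 1615.9860 * 100
Eff = 87.08 %


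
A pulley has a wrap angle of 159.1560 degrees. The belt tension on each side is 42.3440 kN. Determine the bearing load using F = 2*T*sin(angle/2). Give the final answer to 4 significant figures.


F = 2 * 42.3440 * sin(159.1560/2 deg)
F = 83.29 kN


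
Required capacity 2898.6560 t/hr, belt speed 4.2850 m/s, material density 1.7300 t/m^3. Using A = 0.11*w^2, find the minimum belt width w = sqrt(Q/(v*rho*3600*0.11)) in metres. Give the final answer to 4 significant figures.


A_req = 2898.6560 / (4.2850 * 1.7300 * 3600) = 0.108617 m^2
w = sqrt(0.108617 / 0.11)
w = 0.9937 m


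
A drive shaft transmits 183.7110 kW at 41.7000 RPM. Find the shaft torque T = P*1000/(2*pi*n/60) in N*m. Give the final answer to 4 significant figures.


omega = 2*pi*41.7000/60 = 4.36681 rad/s
T = 183.7110*1000 / 4.36681
T = 42070 N*m


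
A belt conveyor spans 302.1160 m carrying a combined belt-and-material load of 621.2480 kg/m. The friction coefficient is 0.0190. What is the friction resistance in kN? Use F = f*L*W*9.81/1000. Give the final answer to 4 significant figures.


F = 0.0190 * 302.1160 * 621.2480 * 9.81 / 1000
F = 34.98 kN


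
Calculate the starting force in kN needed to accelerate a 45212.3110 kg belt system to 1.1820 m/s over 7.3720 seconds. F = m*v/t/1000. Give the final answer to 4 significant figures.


F = 45212.3110 * 1.1820 / 7.3720 / 1000
F = 7.249 kN


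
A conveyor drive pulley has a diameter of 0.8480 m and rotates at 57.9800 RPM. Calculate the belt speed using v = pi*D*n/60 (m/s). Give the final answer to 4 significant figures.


v = pi * 0.8480 * 57.9800 / 60
v = 2.574 m/s


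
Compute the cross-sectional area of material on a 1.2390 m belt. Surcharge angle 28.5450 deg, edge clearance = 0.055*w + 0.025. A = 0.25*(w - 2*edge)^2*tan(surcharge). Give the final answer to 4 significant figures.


edge = 0.055*1.2390 + 0.025 = 0.093145 m
ew = 1.2390 - 2*0.093145 = 1.05271 m
A = 0.25 * 1.05271^2 * tan(28.5450 deg)
A = 0.1507 m^2


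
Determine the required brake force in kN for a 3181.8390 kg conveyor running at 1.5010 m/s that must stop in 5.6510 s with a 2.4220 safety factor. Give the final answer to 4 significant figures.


F = 3181.8390 * 1.5010 / 5.6510 * 2.4220 / 1000
F = 2.047 kN


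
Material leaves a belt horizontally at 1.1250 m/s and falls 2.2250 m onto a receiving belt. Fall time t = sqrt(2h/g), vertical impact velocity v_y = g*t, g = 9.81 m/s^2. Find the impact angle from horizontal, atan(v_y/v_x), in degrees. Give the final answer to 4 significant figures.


t = sqrt(2*2.2250/9.81) = 0.673512 s
v_y = 9.81 * 0.673512 = 6.60715 m/s
angle = atan(6.60715 / 1.1250) = 80.34 deg


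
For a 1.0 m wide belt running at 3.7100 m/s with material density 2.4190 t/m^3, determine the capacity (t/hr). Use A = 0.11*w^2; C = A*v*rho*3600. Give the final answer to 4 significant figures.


A = 0.11 * 1.0^2 = 0.11 m^2
C = 0.11 * 3.7100 * 2.4190 * 3600
C = 3554 t/hr


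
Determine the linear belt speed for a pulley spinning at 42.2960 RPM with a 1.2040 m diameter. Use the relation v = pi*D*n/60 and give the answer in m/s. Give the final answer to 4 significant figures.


v = pi * 1.2040 * 42.2960 / 60
v = 2.666 m/s


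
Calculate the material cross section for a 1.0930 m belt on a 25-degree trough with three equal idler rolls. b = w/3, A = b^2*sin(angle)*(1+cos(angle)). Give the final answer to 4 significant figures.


b = 1.0930/3 = 0.364333 m
A = 0.364333^2 * sin(25 deg) * (1 + cos(25 deg))
A = 0.1069 m^2


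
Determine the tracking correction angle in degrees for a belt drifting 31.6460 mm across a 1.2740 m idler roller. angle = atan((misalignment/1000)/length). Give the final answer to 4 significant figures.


misalign_m = 31.6460 / 1000 = 0.031646 m
angle = atan(0.031646 / 1.2740)
angle = 1.423 deg


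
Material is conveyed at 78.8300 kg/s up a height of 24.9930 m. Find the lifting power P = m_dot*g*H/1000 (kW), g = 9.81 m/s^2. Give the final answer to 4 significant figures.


P = 78.8300 * 9.81 * 24.9930 / 1000
P = 19.33 kW


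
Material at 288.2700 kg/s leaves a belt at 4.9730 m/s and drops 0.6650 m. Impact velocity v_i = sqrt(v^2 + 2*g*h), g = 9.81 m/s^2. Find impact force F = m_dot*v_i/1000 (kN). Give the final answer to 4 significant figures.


v_i = sqrt(4.9730^2 + 2*9.81*0.6650) = 6.14638 m/s
F = 288.2700 * 6.14638 / 1000
F = 1.772 kN


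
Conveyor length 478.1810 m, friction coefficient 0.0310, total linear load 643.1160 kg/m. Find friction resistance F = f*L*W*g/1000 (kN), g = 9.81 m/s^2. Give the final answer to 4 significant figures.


F = 0.0310 * 478.1810 * 643.1160 * 9.81 / 1000
F = 93.52 kN


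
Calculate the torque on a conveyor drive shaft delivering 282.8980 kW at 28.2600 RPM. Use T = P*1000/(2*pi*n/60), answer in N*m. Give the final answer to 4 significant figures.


omega = 2*pi*28.2600/60 = 2.95938 rad/s
T = 282.8980*1000 / 2.95938
T = 95590 N*m


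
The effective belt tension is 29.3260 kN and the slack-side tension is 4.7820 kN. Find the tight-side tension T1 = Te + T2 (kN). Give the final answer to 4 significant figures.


T1 = Te + T2 = 29.3260 + 4.7820
T1 = 34.11 kN


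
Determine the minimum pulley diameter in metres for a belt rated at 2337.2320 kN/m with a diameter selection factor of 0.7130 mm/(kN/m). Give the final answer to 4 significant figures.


D = 2337.2320 * 0.7130 / 1000
D = 1.666 m


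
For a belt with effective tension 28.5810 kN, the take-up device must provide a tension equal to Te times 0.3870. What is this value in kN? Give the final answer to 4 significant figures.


T_tu = 28.5810 * 0.3870
T_tu = 11.06 kN


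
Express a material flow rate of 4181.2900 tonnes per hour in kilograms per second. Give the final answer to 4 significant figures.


m_dot = 4181.2900 * 1000 / 3600
m_dot = 1161 kg/s


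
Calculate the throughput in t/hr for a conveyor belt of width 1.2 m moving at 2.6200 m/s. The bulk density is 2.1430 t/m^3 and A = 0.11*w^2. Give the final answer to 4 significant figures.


A = 0.11 * 1.2^2 = 0.1584 m^2
C = 0.1584 * 2.6200 * 2.1430 * 3600
C = 3202 t/hr


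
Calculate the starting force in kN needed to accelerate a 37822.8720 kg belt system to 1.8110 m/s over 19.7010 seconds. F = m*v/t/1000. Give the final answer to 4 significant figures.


F = 37822.8720 * 1.8110 / 19.7010 / 1000
F = 3.477 kN


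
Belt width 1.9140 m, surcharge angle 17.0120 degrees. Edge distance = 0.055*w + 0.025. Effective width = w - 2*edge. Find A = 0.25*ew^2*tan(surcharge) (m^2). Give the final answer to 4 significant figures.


edge = 0.055*1.9140 + 0.025 = 0.13027 m
ew = 1.9140 - 2*0.13027 = 1.65346 m
A = 0.25 * 1.65346^2 * tan(17.0120 deg)
A = 0.2091 m^2


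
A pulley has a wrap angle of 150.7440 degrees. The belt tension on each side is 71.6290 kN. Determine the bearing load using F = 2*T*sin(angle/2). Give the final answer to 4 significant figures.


F = 2 * 71.6290 * sin(150.7440/2 deg)
F = 138.6 kN


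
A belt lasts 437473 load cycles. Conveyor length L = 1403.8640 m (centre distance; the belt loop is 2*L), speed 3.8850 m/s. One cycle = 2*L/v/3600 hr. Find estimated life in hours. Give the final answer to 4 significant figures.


cycle_time = 2 * 1403.8640 / 3.8850 / 3600 = 0.200753 hr
life = 437473 * 0.200753 = 87820 hours


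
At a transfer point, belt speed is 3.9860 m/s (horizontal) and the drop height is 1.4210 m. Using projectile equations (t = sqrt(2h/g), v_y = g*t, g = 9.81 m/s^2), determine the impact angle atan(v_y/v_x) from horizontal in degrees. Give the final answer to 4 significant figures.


t = sqrt(2*1.4210/9.81) = 0.538242 s
v_y = 9.81 * 0.538242 = 5.28015 m/s
angle = atan(5.28015 / 3.9860) = 52.95 deg


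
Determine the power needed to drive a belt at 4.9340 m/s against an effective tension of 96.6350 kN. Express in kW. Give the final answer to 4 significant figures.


P = Te * v = 96.6350 * 4.9340
P = 476.8 kW


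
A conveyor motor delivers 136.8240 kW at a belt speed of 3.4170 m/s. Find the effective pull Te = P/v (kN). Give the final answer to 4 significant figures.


Te = P / v = 136.8240 / 3.4170
Te = 40.04 kN


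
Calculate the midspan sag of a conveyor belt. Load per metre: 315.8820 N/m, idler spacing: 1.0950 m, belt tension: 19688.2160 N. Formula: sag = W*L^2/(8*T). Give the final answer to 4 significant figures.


sag = 315.8820 * 1.0950^2 / (8 * 19688.2160)
sag = 0.002405 m


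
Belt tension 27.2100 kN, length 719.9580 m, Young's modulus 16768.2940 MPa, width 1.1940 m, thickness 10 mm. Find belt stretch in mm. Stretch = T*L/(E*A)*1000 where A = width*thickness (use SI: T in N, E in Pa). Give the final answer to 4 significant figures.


A = 1.1940 * 0.01 = 0.01194 m^2
Stretch = 27.2100*1000 * 719.9580 / (16768.2940e6 * 0.01194) * 1000
Stretch = 97.85 mm


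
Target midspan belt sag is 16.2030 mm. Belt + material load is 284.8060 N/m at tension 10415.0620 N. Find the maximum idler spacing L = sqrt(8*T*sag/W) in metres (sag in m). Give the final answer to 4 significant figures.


sag = 16.2030/1000 = 0.016203 m
L = sqrt(8 * 10415.0620 * 0.016203 / 284.8060)
L = 2.177 m


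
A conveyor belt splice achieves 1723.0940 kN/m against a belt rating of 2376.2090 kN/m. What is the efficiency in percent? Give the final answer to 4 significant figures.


Eff = 1723.0940 / 2376.2090 * 100
Eff = 72.51 %


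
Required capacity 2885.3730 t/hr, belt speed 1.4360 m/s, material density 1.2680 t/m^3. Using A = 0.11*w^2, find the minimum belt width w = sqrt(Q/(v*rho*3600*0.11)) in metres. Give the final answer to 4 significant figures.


A_req = 2885.3730 / (1.4360 * 1.2680 * 3600) = 0.440175 m^2
w = sqrt(0.440175 / 0.11)
w = 2.000 m


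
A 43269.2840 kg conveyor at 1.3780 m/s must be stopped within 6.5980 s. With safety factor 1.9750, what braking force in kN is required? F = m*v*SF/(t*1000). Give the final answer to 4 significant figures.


F = 43269.2840 * 1.3780 / 6.5980 * 1.9750 / 1000
F = 17.85 kN


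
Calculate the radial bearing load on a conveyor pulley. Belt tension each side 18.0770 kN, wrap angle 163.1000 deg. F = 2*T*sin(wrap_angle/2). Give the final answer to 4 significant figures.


F = 2 * 18.0770 * sin(163.1000/2 deg)
F = 35.76 kN


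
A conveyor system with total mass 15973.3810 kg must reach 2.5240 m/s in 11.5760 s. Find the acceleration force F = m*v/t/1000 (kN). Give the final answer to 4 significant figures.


F = 15973.3810 * 2.5240 / 11.5760 / 1000
F = 3.483 kN


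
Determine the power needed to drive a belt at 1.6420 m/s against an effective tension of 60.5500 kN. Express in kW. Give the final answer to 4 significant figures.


P = Te * v = 60.5500 * 1.6420
P = 99.42 kW


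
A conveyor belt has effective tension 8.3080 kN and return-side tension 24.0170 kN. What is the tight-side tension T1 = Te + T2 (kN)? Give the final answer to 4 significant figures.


T1 = Te + T2 = 8.3080 + 24.0170
T1 = 32.33 kN


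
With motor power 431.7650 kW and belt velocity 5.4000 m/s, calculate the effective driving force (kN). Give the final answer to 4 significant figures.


Te = P / v = 431.7650 / 5.4000
Te = 79.96 kN


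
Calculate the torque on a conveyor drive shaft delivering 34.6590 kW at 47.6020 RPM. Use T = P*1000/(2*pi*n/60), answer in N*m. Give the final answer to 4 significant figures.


omega = 2*pi*47.6020/60 = 4.98487 rad/s
T = 34.6590*1000 / 4.98487
T = 6953 N*m


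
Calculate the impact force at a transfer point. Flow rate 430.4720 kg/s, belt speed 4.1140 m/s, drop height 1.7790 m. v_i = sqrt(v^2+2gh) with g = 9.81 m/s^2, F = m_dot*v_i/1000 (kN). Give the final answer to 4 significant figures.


v_i = sqrt(4.1140^2 + 2*9.81*1.7790) = 7.19923 m/s
F = 430.4720 * 7.19923 / 1000
F = 3.099 kN


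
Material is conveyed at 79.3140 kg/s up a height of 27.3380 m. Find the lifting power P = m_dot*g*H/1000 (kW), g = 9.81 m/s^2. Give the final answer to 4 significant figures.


P = 79.3140 * 9.81 * 27.3380 / 1000
P = 21.27 kW


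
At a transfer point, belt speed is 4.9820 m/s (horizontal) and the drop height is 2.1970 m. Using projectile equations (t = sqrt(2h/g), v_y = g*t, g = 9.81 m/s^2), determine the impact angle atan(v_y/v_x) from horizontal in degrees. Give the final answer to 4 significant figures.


t = sqrt(2*2.1970/9.81) = 0.669261 s
v_y = 9.81 * 0.669261 = 6.56545 m/s
angle = atan(6.56545 / 4.9820) = 52.81 deg


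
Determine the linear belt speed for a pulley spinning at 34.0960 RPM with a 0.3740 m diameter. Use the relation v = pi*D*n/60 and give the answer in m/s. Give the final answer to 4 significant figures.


v = pi * 0.3740 * 34.0960 / 60
v = 0.6677 m/s


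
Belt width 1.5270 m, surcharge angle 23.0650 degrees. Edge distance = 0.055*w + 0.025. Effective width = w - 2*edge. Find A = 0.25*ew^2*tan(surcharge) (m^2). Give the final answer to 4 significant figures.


edge = 0.055*1.5270 + 0.025 = 0.108985 m
ew = 1.5270 - 2*0.108985 = 1.30903 m
A = 0.25 * 1.30903^2 * tan(23.0650 deg)
A = 0.1824 m^2


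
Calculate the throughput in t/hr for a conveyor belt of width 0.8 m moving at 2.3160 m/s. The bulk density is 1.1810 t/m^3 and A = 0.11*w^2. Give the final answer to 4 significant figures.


A = 0.11 * 0.8^2 = 0.0704 m^2
C = 0.0704 * 2.3160 * 1.1810 * 3600
C = 693.2 t/hr


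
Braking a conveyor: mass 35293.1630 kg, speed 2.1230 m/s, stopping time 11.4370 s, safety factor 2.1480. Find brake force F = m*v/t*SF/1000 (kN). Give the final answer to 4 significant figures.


F = 35293.1630 * 2.1230 / 11.4370 * 2.1480 / 1000
F = 14.07 kN


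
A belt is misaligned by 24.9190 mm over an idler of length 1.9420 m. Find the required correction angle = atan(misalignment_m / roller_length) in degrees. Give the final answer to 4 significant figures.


misalign_m = 24.9190 / 1000 = 0.024919 m
angle = atan(0.024919 / 1.9420)
angle = 0.7352 deg


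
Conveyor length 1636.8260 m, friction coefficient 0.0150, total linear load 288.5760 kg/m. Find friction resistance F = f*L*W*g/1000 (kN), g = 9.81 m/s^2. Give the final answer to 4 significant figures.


F = 0.0150 * 1636.8260 * 288.5760 * 9.81 / 1000
F = 69.51 kN


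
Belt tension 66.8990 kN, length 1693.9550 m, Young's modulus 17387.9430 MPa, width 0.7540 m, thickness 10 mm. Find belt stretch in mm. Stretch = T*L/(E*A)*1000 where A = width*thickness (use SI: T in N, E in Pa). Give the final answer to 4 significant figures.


A = 0.7540 * 0.01 = 0.00754 m^2
Stretch = 66.8990*1000 * 1693.9550 / (17387.9430e6 * 0.00754) * 1000
Stretch = 864.4 mm


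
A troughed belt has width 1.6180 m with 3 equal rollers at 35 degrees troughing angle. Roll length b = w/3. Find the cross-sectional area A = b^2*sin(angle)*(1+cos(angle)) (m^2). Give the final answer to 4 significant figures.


b = 1.6180/3 = 0.539333 m
A = 0.539333^2 * sin(35 deg) * (1 + cos(35 deg))
A = 0.3035 m^2


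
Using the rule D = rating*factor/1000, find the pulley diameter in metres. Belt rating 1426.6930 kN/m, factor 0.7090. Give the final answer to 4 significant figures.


D = 1426.6930 * 0.7090 / 1000
D = 1.012 m


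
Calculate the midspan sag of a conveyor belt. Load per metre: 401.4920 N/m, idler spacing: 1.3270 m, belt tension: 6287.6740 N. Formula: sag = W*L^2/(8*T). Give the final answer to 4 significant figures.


sag = 401.4920 * 1.3270^2 / (8 * 6287.6740)
sag = 0.01406 m


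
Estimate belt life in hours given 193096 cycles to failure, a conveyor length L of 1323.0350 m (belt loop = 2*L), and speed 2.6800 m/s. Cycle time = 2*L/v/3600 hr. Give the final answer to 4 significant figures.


cycle_time = 2 * 1323.0350 / 2.6800 / 3600 = 0.274261 hr
life = 193096 * 0.274261 = 52960 hours


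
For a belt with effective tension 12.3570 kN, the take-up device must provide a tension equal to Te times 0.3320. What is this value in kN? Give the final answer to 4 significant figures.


T_tu = 12.3570 * 0.3320
T_tu = 4.103 kN


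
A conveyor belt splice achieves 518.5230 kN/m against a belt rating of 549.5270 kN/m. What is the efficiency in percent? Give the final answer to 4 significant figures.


Eff = 518.5230 / 549.5270 * 100
Eff = 94.36 %


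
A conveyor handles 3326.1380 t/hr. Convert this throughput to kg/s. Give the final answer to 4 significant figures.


m_dot = 3326.1380 * 1000 / 3600
m_dot = 923.9 kg/s


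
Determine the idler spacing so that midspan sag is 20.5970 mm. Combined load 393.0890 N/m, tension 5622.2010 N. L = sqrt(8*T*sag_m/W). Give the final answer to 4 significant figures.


sag = 20.5970/1000 = 0.020597 m
L = sqrt(8 * 5622.2010 * 0.020597 / 393.0890)
L = 1.535 m


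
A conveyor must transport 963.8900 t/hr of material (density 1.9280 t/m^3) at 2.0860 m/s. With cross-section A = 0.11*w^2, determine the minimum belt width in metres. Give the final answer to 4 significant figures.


A_req = 963.8900 / (2.0860 * 1.9280 * 3600) = 0.0665738 m^2
w = sqrt(0.0665738 / 0.11)
w = 0.7780 m


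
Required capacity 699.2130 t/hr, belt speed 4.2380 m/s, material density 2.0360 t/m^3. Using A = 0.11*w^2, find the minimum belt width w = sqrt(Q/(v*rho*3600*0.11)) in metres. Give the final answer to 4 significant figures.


A_req = 699.2130 / (4.2380 * 2.0360 * 3600) = 0.0225096 m^2
w = sqrt(0.0225096 / 0.11)
w = 0.4524 m


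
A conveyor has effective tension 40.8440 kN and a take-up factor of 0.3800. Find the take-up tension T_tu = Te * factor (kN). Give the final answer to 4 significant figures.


T_tu = 40.8440 * 0.3800
T_tu = 15.52 kN


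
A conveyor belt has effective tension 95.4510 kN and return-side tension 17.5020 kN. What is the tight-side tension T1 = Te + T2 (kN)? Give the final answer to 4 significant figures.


T1 = Te + T2 = 95.4510 + 17.5020
T1 = 113.0 kN


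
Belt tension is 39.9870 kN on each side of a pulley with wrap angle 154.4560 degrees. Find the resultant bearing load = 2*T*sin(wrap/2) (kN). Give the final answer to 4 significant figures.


F = 2 * 39.9870 * sin(154.4560/2 deg)
F = 78.00 kN


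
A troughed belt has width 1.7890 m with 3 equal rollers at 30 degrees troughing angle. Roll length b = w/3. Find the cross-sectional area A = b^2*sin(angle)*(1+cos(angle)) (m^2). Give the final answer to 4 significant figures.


b = 1.7890/3 = 0.596333 m
A = 0.596333^2 * sin(30 deg) * (1 + cos(30 deg))
A = 0.3318 m^2


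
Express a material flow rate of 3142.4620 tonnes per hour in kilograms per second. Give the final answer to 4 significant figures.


m_dot = 3142.4620 * 1000 / 3600
m_dot = 872.9 kg/s


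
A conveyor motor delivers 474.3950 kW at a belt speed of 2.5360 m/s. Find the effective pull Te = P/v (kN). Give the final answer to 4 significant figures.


Te = P / v = 474.3950 / 2.5360
Te = 187.1 kN


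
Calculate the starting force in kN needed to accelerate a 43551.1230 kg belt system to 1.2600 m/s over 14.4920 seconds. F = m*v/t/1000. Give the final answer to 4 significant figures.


F = 43551.1230 * 1.2600 / 14.4920 / 1000
F = 3.787 kN


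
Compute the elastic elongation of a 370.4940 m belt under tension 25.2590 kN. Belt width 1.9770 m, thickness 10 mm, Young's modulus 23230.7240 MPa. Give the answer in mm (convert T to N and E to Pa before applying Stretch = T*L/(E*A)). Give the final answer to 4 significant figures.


A = 1.9770 * 0.01 = 0.01977 m^2
Stretch = 25.2590*1000 * 370.4940 / (23230.7240e6 * 0.01977) * 1000
Stretch = 20.38 mm


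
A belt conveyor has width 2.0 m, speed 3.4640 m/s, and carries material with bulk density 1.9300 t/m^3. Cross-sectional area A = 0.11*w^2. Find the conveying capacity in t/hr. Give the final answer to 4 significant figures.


A = 0.11 * 2.0^2 = 0.44 m^2
C = 0.44 * 3.4640 * 1.9300 * 3600
C = 10590 t/hr


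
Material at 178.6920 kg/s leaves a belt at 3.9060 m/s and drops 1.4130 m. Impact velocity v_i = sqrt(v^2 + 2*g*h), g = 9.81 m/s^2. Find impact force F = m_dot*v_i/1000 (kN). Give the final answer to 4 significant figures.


v_i = sqrt(3.9060^2 + 2*9.81*1.4130) = 6.55591 m/s
F = 178.6920 * 6.55591 / 1000
F = 1.171 kN


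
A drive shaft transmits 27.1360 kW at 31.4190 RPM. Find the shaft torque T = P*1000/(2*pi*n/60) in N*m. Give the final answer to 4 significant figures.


omega = 2*pi*31.4190/60 = 3.29019 rad/s
T = 27.1360*1000 / 3.29019
T = 8248 N*m


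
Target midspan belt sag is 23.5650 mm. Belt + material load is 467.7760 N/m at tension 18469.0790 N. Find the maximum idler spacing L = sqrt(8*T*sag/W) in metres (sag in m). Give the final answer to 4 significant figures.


sag = 23.5650/1000 = 0.023565 m
L = sqrt(8 * 18469.0790 * 0.023565 / 467.7760)
L = 2.728 m


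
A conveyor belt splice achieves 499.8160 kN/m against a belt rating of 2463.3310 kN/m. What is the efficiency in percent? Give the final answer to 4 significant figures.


Eff = 499.8160 / 2463.3310 * 100
Eff = 20.29 %


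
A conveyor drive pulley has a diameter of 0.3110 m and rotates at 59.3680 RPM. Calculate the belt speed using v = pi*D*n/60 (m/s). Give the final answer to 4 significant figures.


v = pi * 0.3110 * 59.3680 / 60
v = 0.9667 m/s


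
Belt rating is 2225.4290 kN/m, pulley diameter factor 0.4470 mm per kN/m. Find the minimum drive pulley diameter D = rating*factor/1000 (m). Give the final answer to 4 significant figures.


D = 2225.4290 * 0.4470 / 1000
D = 0.9948 m


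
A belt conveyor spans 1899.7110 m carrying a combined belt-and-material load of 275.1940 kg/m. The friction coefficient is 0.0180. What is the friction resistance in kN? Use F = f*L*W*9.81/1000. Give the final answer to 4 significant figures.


F = 0.0180 * 1899.7110 * 275.1940 * 9.81 / 1000
F = 92.31 kN


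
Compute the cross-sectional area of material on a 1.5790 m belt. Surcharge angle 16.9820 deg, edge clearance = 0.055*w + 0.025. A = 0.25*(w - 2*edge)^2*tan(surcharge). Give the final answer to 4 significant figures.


edge = 0.055*1.5790 + 0.025 = 0.111845 m
ew = 1.5790 - 2*0.111845 = 1.35531 m
A = 0.25 * 1.35531^2 * tan(16.9820 deg)
A = 0.1402 m^2


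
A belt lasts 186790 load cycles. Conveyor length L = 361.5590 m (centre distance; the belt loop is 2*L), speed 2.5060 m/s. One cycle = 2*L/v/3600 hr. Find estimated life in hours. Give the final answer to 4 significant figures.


cycle_time = 2 * 361.5590 / 2.5060 / 3600 = 0.0801541 hr
life = 186790 * 0.0801541 = 14970 hours


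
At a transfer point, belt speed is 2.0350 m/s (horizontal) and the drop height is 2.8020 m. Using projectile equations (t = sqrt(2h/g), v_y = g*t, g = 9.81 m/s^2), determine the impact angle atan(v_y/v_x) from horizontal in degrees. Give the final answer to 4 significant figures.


t = sqrt(2*2.8020/9.81) = 0.755813 s
v_y = 9.81 * 0.755813 = 7.41453 m/s
angle = atan(7.41453 / 2.0350) = 74.65 deg


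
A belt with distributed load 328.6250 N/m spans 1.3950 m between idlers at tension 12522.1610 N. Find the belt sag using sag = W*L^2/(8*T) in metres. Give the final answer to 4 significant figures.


sag = 328.6250 * 1.3950^2 / (8 * 12522.1610)
sag = 0.006384 m


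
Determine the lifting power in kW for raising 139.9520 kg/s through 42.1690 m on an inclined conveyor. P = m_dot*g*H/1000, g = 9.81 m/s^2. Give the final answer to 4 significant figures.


P = 139.9520 * 9.81 * 42.1690 / 1000
P = 57.90 kW


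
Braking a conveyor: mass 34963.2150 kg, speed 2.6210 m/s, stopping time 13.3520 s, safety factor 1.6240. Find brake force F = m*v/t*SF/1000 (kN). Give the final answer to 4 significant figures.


F = 34963.2150 * 2.6210 / 13.3520 * 1.6240 / 1000
F = 11.15 kN


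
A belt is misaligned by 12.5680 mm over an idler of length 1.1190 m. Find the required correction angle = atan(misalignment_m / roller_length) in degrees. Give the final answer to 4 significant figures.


misalign_m = 12.5680 / 1000 = 0.012568 m
angle = atan(0.012568 / 1.1190)
angle = 0.6435 deg


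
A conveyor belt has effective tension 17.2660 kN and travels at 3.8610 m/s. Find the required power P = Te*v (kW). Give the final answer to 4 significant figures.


P = Te * v = 17.2660 * 3.8610
P = 66.66 kW


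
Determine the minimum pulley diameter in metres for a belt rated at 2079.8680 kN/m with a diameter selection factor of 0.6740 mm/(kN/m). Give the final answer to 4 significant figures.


D = 2079.8680 * 0.6740 / 1000
D = 1.402 m


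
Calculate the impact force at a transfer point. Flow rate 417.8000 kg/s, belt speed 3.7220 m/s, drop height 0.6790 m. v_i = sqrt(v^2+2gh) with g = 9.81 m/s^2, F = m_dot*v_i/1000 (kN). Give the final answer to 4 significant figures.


v_i = sqrt(3.7220^2 + 2*9.81*0.6790) = 5.21299 m/s
F = 417.8000 * 5.21299 / 1000
F = 2.178 kN


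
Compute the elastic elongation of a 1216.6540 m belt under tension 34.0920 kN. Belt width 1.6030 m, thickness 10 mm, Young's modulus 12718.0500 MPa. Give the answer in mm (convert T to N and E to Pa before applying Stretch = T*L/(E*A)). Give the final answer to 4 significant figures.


A = 1.6030 * 0.01 = 0.01603 m^2
Stretch = 34.0920*1000 * 1216.6540 / (12718.0500e6 * 0.01603) * 1000
Stretch = 203.5 mm


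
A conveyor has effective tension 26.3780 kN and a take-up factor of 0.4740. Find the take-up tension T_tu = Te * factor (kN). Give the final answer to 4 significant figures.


T_tu = 26.3780 * 0.4740
T_tu = 12.50 kN


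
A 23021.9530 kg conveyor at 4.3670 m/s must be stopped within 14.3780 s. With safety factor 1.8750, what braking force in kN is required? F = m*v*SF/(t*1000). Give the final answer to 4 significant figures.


F = 23021.9530 * 4.3670 / 14.3780 * 1.8750 / 1000
F = 13.11 kN


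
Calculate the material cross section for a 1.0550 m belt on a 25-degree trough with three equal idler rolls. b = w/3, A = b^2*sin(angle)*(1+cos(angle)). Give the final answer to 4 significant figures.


b = 1.0550/3 = 0.351667 m
A = 0.351667^2 * sin(25 deg) * (1 + cos(25 deg))
A = 0.09963 m^2


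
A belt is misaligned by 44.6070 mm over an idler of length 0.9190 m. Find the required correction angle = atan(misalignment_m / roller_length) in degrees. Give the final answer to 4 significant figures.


misalign_m = 44.6070 / 1000 = 0.044607 m
angle = atan(0.044607 / 0.9190)
angle = 2.779 deg


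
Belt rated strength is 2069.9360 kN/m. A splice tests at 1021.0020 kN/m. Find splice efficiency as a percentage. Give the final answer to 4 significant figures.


Eff = 1021.0020 / 2069.9360 * 100
Eff = 49.33 %


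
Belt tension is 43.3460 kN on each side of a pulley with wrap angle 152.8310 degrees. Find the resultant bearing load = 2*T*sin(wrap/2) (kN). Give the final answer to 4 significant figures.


F = 2 * 43.3460 * sin(152.8310/2 deg)
F = 84.27 kN


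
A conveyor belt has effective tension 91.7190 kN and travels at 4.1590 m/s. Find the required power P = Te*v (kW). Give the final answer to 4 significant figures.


P = Te * v = 91.7190 * 4.1590
P = 381.5 kW


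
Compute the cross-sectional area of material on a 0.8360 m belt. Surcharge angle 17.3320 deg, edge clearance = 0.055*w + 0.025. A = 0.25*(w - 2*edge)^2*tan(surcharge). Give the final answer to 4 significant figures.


edge = 0.055*0.8360 + 0.025 = 0.07098 m
ew = 0.8360 - 2*0.07098 = 0.69404 m
A = 0.25 * 0.69404^2 * tan(17.3320 deg)
A = 0.03758 m^2


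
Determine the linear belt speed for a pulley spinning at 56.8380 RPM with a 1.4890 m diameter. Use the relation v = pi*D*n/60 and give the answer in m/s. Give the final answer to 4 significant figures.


v = pi * 1.4890 * 56.8380 / 60
v = 4.431 m/s


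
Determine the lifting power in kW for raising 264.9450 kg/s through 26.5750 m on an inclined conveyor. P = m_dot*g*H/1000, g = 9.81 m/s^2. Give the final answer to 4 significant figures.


P = 264.9450 * 9.81 * 26.5750 / 1000
P = 69.07 kW


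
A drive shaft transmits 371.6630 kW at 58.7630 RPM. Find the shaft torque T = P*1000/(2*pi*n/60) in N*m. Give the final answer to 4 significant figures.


omega = 2*pi*58.7630/60 = 6.15365 rad/s
T = 371.6630*1000 / 6.15365
T = 60400 N*m


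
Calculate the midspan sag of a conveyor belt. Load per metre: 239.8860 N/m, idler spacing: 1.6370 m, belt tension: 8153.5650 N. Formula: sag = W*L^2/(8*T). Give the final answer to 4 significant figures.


sag = 239.8860 * 1.6370^2 / (8 * 8153.5650)
sag = 0.009855 m


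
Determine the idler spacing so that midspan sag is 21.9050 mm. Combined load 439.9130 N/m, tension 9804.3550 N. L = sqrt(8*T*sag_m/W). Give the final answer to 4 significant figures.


sag = 21.9050/1000 = 0.021905 m
L = sqrt(8 * 9804.3550 * 0.021905 / 439.9130)
L = 1.976 m


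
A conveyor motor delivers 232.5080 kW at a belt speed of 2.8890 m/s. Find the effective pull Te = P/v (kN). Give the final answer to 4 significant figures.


Te = P / v = 232.5080 / 2.8890
Te = 80.48 kN


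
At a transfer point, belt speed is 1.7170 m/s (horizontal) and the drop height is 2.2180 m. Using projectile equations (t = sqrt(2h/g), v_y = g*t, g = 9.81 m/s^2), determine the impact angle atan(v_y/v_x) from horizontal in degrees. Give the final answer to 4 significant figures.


t = sqrt(2*2.2180/9.81) = 0.672452 s
v_y = 9.81 * 0.672452 = 6.59675 m/s
angle = atan(6.59675 / 1.7170) = 75.41 deg
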